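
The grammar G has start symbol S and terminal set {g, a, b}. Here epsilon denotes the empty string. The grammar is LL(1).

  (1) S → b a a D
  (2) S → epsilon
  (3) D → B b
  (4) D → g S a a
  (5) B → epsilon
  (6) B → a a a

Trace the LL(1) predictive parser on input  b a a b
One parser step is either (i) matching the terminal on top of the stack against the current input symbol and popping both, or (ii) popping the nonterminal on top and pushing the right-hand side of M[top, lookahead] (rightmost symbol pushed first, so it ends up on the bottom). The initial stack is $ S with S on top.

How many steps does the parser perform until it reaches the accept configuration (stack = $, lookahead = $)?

7

step 1: stack=$ S  input=b a a b $  — expand S → b a a D
step 2: stack=$ D a a b  input=b a a b $  — match b
step 3: stack=$ D a a  input=a a b $  — match a
step 4: stack=$ D a  input=a b $  — match a
step 5: stack=$ D  input=b $  — expand D → B b
step 6: stack=$ b B  input=b $  — expand B → epsilon
step 7: stack=$ b  input=b $  — match b
Accept reached after 7 steps.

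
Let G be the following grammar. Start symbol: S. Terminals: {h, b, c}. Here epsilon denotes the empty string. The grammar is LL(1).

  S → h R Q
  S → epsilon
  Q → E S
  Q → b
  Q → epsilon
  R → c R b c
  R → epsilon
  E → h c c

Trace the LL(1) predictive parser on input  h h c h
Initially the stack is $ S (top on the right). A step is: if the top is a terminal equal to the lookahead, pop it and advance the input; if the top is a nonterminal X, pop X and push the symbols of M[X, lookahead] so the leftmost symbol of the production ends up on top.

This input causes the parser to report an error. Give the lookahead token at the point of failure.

h

     Stack      Input      Action
  1  $ S        h h c h $  expand S → h R Q
  2  $ Q R h    h h c h $  match h
  3  $ Q R      h c h $    expand R → epsilon
  4  $ Q        h c h $    expand Q → E S
  5  $ S E      h c h $    expand E → h c c
  6  $ S c c h  h c h $    match h
  7  $ S c c    c h $      match c
  8  $ S c      h $        error: top is terminal c but lookahead is h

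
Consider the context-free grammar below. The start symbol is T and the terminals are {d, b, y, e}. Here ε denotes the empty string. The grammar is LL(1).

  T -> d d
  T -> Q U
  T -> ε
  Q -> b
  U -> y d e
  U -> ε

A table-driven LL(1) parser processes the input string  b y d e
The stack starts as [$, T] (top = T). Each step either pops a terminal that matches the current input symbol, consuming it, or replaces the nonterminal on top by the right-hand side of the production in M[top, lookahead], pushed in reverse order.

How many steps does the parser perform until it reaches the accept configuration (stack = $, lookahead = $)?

step 1: stack=$ T  input=b y d e $  — expand T -> Q U
step 2: stack=$ U Q  input=b y d e $  — expand Q -> b
step 3: stack=$ U b  input=b y d e $  — match b
step 4: stack=$ U  input=y d e $  — expand U -> y d e
step 5: stack=$ e d y  input=y d e $  — match y
step 6: stack=$ e d  input=d e $  — match d
step 7: stack=$ e  input=e $  — match e
Accept reached after 7 steps.

7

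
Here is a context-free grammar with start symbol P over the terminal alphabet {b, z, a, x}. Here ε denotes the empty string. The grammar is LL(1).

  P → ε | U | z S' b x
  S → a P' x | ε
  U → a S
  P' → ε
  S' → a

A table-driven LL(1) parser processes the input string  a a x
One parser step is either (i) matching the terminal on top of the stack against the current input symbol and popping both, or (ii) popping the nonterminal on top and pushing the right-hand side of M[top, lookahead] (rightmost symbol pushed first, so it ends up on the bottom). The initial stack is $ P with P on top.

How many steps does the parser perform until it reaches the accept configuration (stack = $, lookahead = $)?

7

step 1: stack=$ P  input=a a x $  — expand P → U
step 2: stack=$ U  input=a a x $  — expand U → a S
step 3: stack=$ S a  input=a a x $  — match a
step 4: stack=$ S  input=a x $  — expand S → a P' x
step 5: stack=$ x P' a  input=a x $  — match a
step 6: stack=$ x P'  input=x $  — expand P' → ε
step 7: stack=$ x  input=x $  — match x
Accept reached after 7 steps.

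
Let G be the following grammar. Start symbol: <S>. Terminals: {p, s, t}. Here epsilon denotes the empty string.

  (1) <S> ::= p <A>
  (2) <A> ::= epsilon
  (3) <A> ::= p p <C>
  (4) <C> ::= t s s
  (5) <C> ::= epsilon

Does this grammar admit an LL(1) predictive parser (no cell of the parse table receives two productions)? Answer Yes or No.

FIRST(<S>) = {p}
FIRST(<A>) = {epsilon, p}
FIRST(<C>) = {epsilon, t}
FOLLOW(<S>) = {$}
FOLLOW(<A>) = {$}
FOLLOW(<C>) = {$}
Each cell of M receives at most one production.

Yes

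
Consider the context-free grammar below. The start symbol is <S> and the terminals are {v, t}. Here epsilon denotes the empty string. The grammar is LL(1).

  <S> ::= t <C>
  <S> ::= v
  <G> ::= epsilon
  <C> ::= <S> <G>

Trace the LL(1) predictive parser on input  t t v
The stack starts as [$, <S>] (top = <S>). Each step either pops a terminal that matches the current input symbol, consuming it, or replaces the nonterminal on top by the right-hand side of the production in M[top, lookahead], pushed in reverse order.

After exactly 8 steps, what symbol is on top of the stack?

     Stack          Input    Action
  1  $ <S>          t t v $  expand <S> ::= t <C>
  2  $ <C> t        t t v $  match t
  3  $ <C>          t v $    expand <C> ::= <S> <G>
  4  $ <G> <S>      t v $    expand <S> ::= t <C>
  5  $ <G> <C> t    t v $    match t
  6  $ <G> <C>      v $      expand <C> ::= <S> <G>
  7  $ <G> <G> <S>  v $      expand <S> ::= v
  8  $ <G> <G> v    v $      match v
Stack after step 8: $ <G> <G> (top = <G>).

<G>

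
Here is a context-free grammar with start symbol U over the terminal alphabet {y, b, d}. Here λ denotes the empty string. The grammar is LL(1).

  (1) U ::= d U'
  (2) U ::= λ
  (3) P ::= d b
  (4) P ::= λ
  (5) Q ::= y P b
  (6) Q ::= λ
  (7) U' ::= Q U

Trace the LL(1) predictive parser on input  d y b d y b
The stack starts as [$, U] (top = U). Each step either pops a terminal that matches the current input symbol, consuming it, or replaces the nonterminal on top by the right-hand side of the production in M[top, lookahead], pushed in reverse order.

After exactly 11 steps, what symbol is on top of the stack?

      Stack      Input          Action
   1  $ U        d y b d y b $  expand U ::= d U'
   2  $ U' d     d y b d y b $  match d
   3  $ U'       y b d y b $    expand U' ::= Q U
   4  $ U Q      y b d y b $    expand Q ::= y P b
   5  $ U b P y  y b d y b $    match y
   6  $ U b P    b d y b $      expand P ::= λ
   7  $ U b      b d y b $      match b
   8  $ U        d y b $        expand U ::= d U'
   9  $ U' d     d y b $        match d
  10  $ U'       y b $          expand U' ::= Q U
  11  $ U Q      y b $          expand Q ::= y P b
Stack after step 11: $ U b P y (top = y).

y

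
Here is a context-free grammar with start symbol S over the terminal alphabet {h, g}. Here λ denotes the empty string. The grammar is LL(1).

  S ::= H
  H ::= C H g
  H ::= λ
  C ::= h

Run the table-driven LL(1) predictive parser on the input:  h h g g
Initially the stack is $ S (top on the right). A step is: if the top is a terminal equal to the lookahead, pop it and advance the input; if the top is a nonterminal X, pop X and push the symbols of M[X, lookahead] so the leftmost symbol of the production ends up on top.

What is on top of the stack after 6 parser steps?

h

step 1: stack=$ S  input=h h g g $  — expand S ::= H
step 2: stack=$ H  input=h h g g $  — expand H ::= C H g
step 3: stack=$ g H C  input=h h g g $  — expand C ::= h
step 4: stack=$ g H h  input=h h g g $  — match h
step 5: stack=$ g H  input=h g g $  — expand H ::= C H g
step 6: stack=$ g g H C  input=h g g $  — expand C ::= h
Stack after step 6: $ g g H h (top = h).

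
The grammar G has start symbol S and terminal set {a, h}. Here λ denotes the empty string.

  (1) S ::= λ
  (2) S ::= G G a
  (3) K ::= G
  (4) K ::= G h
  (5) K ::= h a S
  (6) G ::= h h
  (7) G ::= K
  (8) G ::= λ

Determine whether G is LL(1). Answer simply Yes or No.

No

FIRST(S) = {λ, a, h}
FIRST(K) = {λ, h}
FIRST(G) = {λ, h}
FOLLOW(S) = {$, a, h}
FOLLOW(K) = {a, h}
FOLLOW(G) = {a, h}
Cell M[G, a] receives both G ::= K and G ::= λ — the grammar is not LL(1).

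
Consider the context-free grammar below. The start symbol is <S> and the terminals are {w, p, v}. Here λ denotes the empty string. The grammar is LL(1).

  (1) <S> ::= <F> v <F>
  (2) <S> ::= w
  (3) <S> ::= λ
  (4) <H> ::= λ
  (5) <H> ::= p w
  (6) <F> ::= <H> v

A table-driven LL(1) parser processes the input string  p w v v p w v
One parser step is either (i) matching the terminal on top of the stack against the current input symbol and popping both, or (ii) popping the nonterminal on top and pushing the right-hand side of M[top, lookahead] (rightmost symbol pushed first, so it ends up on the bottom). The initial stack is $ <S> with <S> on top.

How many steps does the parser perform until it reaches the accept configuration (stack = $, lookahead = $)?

12

step 1: stack=$ <S>  input=p w v v p w v $  — expand <S> ::= <F> v <F>
step 2: stack=$ <F> v <F>  input=p w v v p w v $  — expand <F> ::= <H> v
step 3: stack=$ <F> v v <H>  input=p w v v p w v $  — expand <H> ::= p w
step 4: stack=$ <F> v v w p  input=p w v v p w v $  — match p
step 5: stack=$ <F> v v w  input=w v v p w v $  — match w
step 6: stack=$ <F> v v  input=v v p w v $  — match v
step 7: stack=$ <F> v  input=v p w v $  — match v
step 8: stack=$ <F>  input=p w v $  — expand <F> ::= <H> v
step 9: stack=$ v <H>  input=p w v $  — expand <H> ::= p w
step 10: stack=$ v w p  input=p w v $  — match p
step 11: stack=$ v w  input=w v $  — match w
step 12: stack=$ v  input=v $  — match v
Accept reached after 12 steps.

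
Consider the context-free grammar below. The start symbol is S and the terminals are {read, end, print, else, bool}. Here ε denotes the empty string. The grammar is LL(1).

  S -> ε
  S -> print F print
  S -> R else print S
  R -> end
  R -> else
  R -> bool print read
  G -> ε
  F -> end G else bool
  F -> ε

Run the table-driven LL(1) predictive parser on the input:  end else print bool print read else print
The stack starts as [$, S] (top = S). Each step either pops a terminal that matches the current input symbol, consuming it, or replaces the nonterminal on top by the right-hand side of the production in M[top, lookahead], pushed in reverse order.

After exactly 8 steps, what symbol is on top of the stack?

print

step 1: stack=$ S  input=end else print bool print read else print $  — expand S -> R else print S
step 2: stack=$ S print else R  input=end else print bool print read else print $  — expand R -> end
step 3: stack=$ S print else end  input=end else print bool print read else print $  — match end
step 4: stack=$ S print else  input=else print bool print read else print $  — match else
step 5: stack=$ S print  input=print bool print read else print $  — match print
step 6: stack=$ S  input=bool print read else print $  — expand S -> R else print S
step 7: stack=$ S print else R  input=bool print read else print $  — expand R -> bool print read
step 8: stack=$ S print else read print bool  input=bool print read else print $  — match bool
Stack after step 8: $ S print else read print (top = print).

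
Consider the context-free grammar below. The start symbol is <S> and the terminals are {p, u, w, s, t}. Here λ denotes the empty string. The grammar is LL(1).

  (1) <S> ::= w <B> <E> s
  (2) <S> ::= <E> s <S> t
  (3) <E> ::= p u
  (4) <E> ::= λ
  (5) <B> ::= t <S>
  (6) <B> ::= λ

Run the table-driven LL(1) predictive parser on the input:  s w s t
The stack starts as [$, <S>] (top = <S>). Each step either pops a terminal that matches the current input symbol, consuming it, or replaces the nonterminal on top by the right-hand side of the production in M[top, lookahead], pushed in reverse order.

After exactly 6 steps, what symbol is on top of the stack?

     Stack            Input      Action
  1  $ <S>            s w s t $  expand <S> ::= <E> s <S> t
  2  $ t <S> s <E>    s w s t $  expand <E> ::= λ
  3  $ t <S> s        s w s t $  match s
  4  $ t <S>          w s t $    expand <S> ::= w <B> <E> s
  5  $ t s <E> <B> w  w s t $    match w
  6  $ t s <E> <B>    s t $      expand <B> ::= λ
Stack after step 6: $ t s <E> (top = <E>).

<E>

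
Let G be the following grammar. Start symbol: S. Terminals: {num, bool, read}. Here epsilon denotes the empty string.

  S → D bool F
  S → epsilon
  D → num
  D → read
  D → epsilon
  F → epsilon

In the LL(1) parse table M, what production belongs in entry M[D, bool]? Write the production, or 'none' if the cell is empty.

D → epsilon

FIRST(D) = {epsilon, num, read}
FIRST(F) = {epsilon}
FIRST(S) = {epsilon, bool, num, read}  (via D bool F)
FOLLOW(S) includes $ since S is the start symbol.
FOLLOW(D): in S→D bool F, D is followed by bool F with FIRST {bool}. Thus FOLLOW(D) = {bool}.
For D → num: FIRST(num) = {num}, so it goes in M[D, t] for t ∈ {num}.
For D → read: FIRST(read) = {read}, so it goes in M[D, t] for t ∈ {read}.
For D → epsilon: FIRST(epsilon) = {epsilon}, so it goes in M[D, t] for t ∈ {}; since epsilon ∈ FIRST, also for every t ∈ FOLLOW(D) = {bool}.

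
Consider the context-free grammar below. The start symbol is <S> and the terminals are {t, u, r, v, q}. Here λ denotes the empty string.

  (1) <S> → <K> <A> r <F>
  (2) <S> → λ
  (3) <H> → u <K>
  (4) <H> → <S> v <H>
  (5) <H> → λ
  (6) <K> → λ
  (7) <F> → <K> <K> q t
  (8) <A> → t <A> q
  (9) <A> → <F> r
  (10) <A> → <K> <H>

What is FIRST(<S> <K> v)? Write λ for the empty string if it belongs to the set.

FIRST(<K>) = {λ}
FIRST(<F>) = {q}  (via <K> <K> q t)
FIRST(<S>) = {λ, q, r, t, u, v}  (via <K> <A> r <F>)
FIRST(<H>) = {λ, q, r, t, u, v}  (via <S> v <H>)
FIRST(<A>) = {λ, q, r, t, u, v}  (via <F> r, <K> <H>)
FIRST(<S> <K> v): take FIRST of each symbol in turn, carrying on past any symbol whose FIRST contains λ; result {q, r, t, u, v}.

{q, r, t, u, v}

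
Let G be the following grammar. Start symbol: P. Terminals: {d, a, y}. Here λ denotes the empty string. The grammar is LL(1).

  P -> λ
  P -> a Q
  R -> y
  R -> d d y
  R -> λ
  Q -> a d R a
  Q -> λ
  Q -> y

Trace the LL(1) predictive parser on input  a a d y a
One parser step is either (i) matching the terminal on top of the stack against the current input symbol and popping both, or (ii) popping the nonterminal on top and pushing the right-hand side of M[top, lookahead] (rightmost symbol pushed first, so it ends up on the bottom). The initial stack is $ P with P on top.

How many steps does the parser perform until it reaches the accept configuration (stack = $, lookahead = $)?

step 1: stack=$ P  input=a a d y a $  — expand P -> a Q
step 2: stack=$ Q a  input=a a d y a $  — match a
step 3: stack=$ Q  input=a d y a $  — expand Q -> a d R a
step 4: stack=$ a R d a  input=a d y a $  — match a
step 5: stack=$ a R d  input=d y a $  — match d
step 6: stack=$ a R  input=y a $  — expand R -> y
step 7: stack=$ a y  input=y a $  — match y
step 8: stack=$ a  input=a $  — match a
Accept reached after 8 steps.

8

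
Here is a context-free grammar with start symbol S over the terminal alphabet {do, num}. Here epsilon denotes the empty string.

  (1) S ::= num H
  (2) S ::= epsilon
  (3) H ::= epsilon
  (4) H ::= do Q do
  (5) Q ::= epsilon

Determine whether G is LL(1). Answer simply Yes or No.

Yes

FIRST(S) = {epsilon, num}
FIRST(H) = {epsilon, do}
FIRST(Q) = {epsilon}
FOLLOW(S) = {$}
FOLLOW(H) = {$}
FOLLOW(Q) = {do}
Each cell of M receives at most one production.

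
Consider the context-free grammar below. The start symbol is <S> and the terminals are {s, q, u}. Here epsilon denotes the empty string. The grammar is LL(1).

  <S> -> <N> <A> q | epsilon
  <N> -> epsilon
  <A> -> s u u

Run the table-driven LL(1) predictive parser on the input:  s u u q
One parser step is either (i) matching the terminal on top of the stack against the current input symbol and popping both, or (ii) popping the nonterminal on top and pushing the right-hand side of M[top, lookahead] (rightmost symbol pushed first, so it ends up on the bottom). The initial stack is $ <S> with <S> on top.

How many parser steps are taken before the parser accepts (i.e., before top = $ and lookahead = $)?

7

step 1: stack=$ <S>  input=s u u q $  — expand <S> -> <N> <A> q
step 2: stack=$ q <A> <N>  input=s u u q $  — expand <N> -> epsilon
step 3: stack=$ q <A>  input=s u u q $  — expand <A> -> s u u
step 4: stack=$ q u u s  input=s u u q $  — match s
step 5: stack=$ q u u  input=u u q $  — match u
step 6: stack=$ q u  input=u q $  — match u
step 7: stack=$ q  input=q $  — match q
Accept reached after 7 steps.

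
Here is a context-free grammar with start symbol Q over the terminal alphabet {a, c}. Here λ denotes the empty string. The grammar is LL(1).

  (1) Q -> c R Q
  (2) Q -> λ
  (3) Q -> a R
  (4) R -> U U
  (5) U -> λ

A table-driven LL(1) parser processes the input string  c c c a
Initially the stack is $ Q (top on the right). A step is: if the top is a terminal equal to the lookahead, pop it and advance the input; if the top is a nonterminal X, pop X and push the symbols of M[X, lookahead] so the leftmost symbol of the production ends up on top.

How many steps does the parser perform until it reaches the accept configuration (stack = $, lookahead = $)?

step 1: stack=$ Q  input=c c c a $  — expand Q -> c R Q
step 2: stack=$ Q R c  input=c c c a $  — match c
step 3: stack=$ Q R  input=c c a $  — expand R -> U U
step 4: stack=$ Q U U  input=c c a $  — expand U -> λ
step 5: stack=$ Q U  input=c c a $  — expand U -> λ
step 6: stack=$ Q  input=c c a $  — expand Q -> c R Q
step 7: stack=$ Q R c  input=c c a $  — match c
step 8: stack=$ Q R  input=c a $  — expand R -> U U
step 9: stack=$ Q U U  input=c a $  — expand U -> λ
step 10: stack=$ Q U  input=c a $  — expand U -> λ
step 11: stack=$ Q  input=c a $  — expand Q -> c R Q
step 12: stack=$ Q R c  input=c a $  — match c
step 13: stack=$ Q R  input=a $  — expand R -> U U
step 14: stack=$ Q U U  input=a $  — expand U -> λ
step 15: stack=$ Q U  input=a $  — expand U -> λ
step 16: stack=$ Q  input=a $  — expand Q -> a R
step 17: stack=$ R a  input=a $  — match a
step 18: stack=$ R  input=$  — expand R -> U U
step 19: stack=$ U U  input=$  — expand U -> λ
step 20: stack=$ U  input=$  — expand U -> λ
Accept reached after 20 steps.

20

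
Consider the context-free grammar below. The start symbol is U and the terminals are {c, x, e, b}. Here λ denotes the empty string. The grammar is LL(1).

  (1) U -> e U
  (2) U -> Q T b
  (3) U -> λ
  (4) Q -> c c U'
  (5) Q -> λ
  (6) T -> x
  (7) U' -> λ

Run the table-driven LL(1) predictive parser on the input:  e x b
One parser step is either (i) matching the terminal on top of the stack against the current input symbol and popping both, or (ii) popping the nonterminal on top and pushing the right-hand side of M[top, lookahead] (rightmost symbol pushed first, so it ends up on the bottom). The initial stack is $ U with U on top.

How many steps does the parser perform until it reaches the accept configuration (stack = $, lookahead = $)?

step 1: stack=$ U  input=e x b $  — expand U -> e U
step 2: stack=$ U e  input=e x b $  — match e
step 3: stack=$ U  input=x b $  — expand U -> Q T b
step 4: stack=$ b T Q  input=x b $  — expand Q -> λ
step 5: stack=$ b T  input=x b $  — expand T -> x
step 6: stack=$ b x  input=x b $  — match x
step 7: stack=$ b  input=b $  — match b
Accept reached after 7 steps.

7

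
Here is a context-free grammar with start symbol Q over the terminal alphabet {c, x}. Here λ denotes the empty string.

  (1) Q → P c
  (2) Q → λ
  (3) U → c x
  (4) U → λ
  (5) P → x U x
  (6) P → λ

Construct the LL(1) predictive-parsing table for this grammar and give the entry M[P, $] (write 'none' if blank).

FIRST(U): from U→c x we get {c}; from U→λ we get {λ}. So FIRST(U) = {λ, c}.
FIRST(P): from P→x U x we get {x}; from P→λ we get {λ}. So FIRST(P) = {λ, x}.
FIRST(Q): from Q→P c we get {c, x}; from Q→λ we get {λ}. So FIRST(Q) = {λ, c, x}.
FOLLOW(Q) includes $ since Q is the start symbol.
FOLLOW(P): in Q→P c, P is followed by c with FIRST {c}. Thus FOLLOW(P) = {c}.
For P → x U x: FIRST(x U x) = {x}, so it goes in M[P, t] for t ∈ {x}.
For P → λ: FIRST(λ) = {λ}, so it goes in M[P, t] for t ∈ {}; since λ ∈ FIRST, also for every t ∈ FOLLOW(P) = {c}.
None of these place a production in M[P, $].

none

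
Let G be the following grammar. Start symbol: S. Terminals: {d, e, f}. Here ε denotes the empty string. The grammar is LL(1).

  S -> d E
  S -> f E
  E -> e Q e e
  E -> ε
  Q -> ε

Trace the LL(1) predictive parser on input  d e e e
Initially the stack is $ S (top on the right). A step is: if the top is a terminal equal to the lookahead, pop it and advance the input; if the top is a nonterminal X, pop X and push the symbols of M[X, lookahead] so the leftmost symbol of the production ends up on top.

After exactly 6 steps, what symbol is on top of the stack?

     Stack      Input      Action
  1  $ S        d e e e $  expand S -> d E
  2  $ E d      d e e e $  match d
  3  $ E        e e e $    expand E -> e Q e e
  4  $ e e Q e  e e e $    match e
  5  $ e e Q    e e $      expand Q -> ε
  6  $ e e      e e $      match e
Stack after step 6: $ e (top = e).

e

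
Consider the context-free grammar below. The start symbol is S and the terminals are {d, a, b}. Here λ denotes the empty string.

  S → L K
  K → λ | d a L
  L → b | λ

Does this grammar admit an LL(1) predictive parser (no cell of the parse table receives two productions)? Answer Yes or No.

FIRST(S) = {λ, b, d}
FIRST(K) = {λ, d}
FIRST(L) = {λ, b}
FOLLOW(S) = {$}
FOLLOW(K) = {$}
FOLLOW(L) = {$, d}
Each cell of M receives at most one production.

Yes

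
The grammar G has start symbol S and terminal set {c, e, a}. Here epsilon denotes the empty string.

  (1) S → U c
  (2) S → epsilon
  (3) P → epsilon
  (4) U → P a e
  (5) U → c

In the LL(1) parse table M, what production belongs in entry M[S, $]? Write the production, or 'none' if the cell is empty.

FIRST(P) = {epsilon}
FIRST(U) = {a, c}  (via P a e)
FIRST(S) = {epsilon, a, c}  (via U c)
FOLLOW(S) includes $ since S is the start symbol.
FOLLOW(S): S appears on no right-hand side. Thus FOLLOW(S) = {$}.
For S → U c: FIRST(U c) = {a, c}, so it goes in M[S, t] for t ∈ {a, c}.
For S → epsilon: FIRST(epsilon) = {epsilon}, so it goes in M[S, t] for t ∈ {}; since epsilon ∈ FIRST, also for every t ∈ FOLLOW(S) = {$}.

S → epsilon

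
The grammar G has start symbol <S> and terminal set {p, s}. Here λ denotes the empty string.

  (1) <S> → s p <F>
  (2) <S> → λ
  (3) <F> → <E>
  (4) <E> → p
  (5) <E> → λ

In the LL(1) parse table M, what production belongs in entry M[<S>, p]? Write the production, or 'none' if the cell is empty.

FIRST(<S>) = {λ, s}
FIRST(<E>) = {λ, p}
FIRST(<F>) = {λ, p}  (via <E>)
FOLLOW(<S>) includes $ since <S> is the start symbol.
FOLLOW(<S>): <S> appears on no right-hand side. Thus FOLLOW(<S>) = {$}.
For <S> → s p <F>: FIRST(s p <F>) = {s}, so it goes in M[<S>, t] for t ∈ {s}.
For <S> → λ: FIRST(λ) = {λ}, so it goes in M[<S>, t] for t ∈ {}; since λ ∈ FIRST, also for every t ∈ FOLLOW(<S>) = {$}.
None of these place a production in M[<S>, p].

none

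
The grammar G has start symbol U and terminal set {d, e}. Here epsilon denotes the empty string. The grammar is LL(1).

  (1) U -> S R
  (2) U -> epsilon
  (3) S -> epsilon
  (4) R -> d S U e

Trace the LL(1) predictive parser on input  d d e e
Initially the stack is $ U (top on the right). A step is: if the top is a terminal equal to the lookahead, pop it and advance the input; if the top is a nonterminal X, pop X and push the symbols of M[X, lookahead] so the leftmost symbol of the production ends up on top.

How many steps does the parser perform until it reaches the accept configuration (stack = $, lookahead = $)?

      Stack        Input      Action
   1  $ U          d d e e $  expand U -> S R
   2  $ R S        d d e e $  expand S -> epsilon
   3  $ R          d d e e $  expand R -> d S U e
   4  $ e U S d    d d e e $  match d
   5  $ e U S      d e e $    expand S -> epsilon
   6  $ e U        d e e $    expand U -> S R
   7  $ e R S      d e e $    expand S -> epsilon
   8  $ e R        d e e $    expand R -> d S U e
   9  $ e e U S d  d e e $    match d
  10  $ e e U S    e e $      expand S -> epsilon
  11  $ e e U      e e $      expand U -> epsilon
  12  $ e e        e e $      match e
  13  $ e          e $        match e
Accept reached after 13 steps.

13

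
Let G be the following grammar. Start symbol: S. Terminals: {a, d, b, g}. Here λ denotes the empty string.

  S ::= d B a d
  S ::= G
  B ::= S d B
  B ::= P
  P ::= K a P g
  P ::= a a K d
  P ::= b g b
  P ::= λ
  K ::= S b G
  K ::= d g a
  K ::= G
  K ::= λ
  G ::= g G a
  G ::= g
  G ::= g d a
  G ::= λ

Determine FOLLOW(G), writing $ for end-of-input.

{$, a, b, d}

FIRST(G): from G::=g G a we get {g}; from G::=g we get {g}; from G::=g d a we get {g}; from G::=λ we get {λ}. So FIRST(G) = {λ, g}.
FIRST(S): from S::=d B a d we get {d}; from S::=G we get {λ, g}. So FIRST(S) = {λ, d, g}.
FIRST(K): from K::=S b G we get {b, d, g}; from K::=d g a we get {d}; from K::=G we get {λ, g}; from K::=λ we get {λ}. So FIRST(K) = {λ, b, d, g}.
FIRST(P): from P::=K a P g we get {a, b, d, g}; from P::=a a K d we get {a}; from P::=b g b we get {b}; from P::=λ we get {λ}. So FIRST(P) = {λ, a, b, d, g}.
FIRST(B): from B::=S d B we get {d, g}; from B::=P we get {λ, a, b, d, g}. So FIRST(B) = {λ, a, b, d, g}.
FOLLOW(S) includes $ since S is the start symbol.
FOLLOW(S): in B::=S d B, S is followed by d B with FIRST {d}; in K::=S b G, S is followed by b G with FIRST {b}. Thus FOLLOW(S) = {$, b, d}.
FOLLOW(B): in S::=d B a d, B is followed by a d with FIRST {a}; in B::=S d B, the suffix after B is empty (adds nothing new). Thus FOLLOW(B) = {a}.
FOLLOW(P): in B::=P, the suffix after P is empty, so FOLLOW(P) ⊇ FOLLOW(B) = {a}; in P::=K a P g, P is followed by g with FIRST {g}. Thus FOLLOW(P) = {a, g}.
FOLLOW(K): in P::=K a P g, K is followed by a P g with FIRST {a}; in P::=a a K d, K is followed by d with FIRST {d}. Thus FOLLOW(K) = {a, d}.
FOLLOW(G): in S::=G, the suffix after G is empty, so FOLLOW(G) ⊇ FOLLOW(S) = {$, b, d}; in K::=S b G, the suffix after G is empty, so FOLLOW(G) ⊇ FOLLOW(K) = {a, d}; in K::=G, the suffix after G is empty, so FOLLOW(G) ⊇ FOLLOW(K) = {a, d}; in G::=g G a, G is followed by a with FIRST {a}. Thus FOLLOW(G) = {$, a, b, d}.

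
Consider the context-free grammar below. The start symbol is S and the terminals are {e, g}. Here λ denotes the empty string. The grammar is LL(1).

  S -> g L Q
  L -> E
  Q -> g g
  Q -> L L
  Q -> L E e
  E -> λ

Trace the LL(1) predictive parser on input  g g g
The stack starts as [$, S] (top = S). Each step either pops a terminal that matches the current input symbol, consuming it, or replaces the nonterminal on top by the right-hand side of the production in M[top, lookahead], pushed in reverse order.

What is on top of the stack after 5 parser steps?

step 1: stack=$ S  input=g g g $  — expand S -> g L Q
step 2: stack=$ Q L g  input=g g g $  — match g
step 3: stack=$ Q L  input=g g $  — expand L -> E
step 4: stack=$ Q E  input=g g $  — expand E -> λ
step 5: stack=$ Q  input=g g $  — expand Q -> g g
Stack after step 5: $ g g (top = g).

g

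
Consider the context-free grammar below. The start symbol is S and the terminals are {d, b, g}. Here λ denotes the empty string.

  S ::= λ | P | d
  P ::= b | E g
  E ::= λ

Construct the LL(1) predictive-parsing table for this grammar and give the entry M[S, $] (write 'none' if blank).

FIRST(E): from E::=λ we get {λ}. So FIRST(E) = {λ}.
FIRST(P): from P::=b we get {b}; from P::=E g we get {g}. So FIRST(P) = {b, g}.
FIRST(S): from S::=λ we get {λ}; from S::=P we get {b, g}; from S::=d we get {d}. So FIRST(S) = {λ, b, d, g}.
FOLLOW(S) includes $ since S is the start symbol.
FOLLOW(S): S appears on no right-hand side. Thus FOLLOW(S) = {$}.
For S ::= λ: FIRST(λ) = {λ}, so it goes in M[S, t] for t ∈ {}; since λ ∈ FIRST, also for every t ∈ FOLLOW(S) = {$}.
For S ::= P: FIRST(P) = {b, g}, so it goes in M[S, t] for t ∈ {b, g}.
For S ::= d: FIRST(d) = {d}, so it goes in M[S, t] for t ∈ {d}.

S ::= λ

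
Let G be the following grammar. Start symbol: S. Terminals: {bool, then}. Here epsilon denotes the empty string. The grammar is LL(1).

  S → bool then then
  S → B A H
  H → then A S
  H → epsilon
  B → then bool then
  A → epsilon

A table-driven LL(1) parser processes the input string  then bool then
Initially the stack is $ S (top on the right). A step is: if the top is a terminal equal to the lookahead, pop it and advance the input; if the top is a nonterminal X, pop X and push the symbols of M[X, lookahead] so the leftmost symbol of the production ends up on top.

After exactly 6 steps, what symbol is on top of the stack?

H

     Stack                 Input             Action
  1  $ S                   then bool then $  expand S → B A H
  2  $ H A B               then bool then $  expand B → then bool then
  3  $ H A then bool then  then bool then $  match then
  4  $ H A then bool       bool then $       match bool
  5  $ H A then            then $            match then
  6  $ H A                 $                 expand A → epsilon
Stack after step 6: $ H (top = H).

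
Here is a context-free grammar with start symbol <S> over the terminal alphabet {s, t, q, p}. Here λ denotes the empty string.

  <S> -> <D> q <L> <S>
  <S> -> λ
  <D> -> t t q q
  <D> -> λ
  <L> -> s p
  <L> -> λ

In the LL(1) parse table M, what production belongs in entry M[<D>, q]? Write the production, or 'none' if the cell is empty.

FIRST(<D>): from <D>->t t q q we get {t}; from <D>->λ we get {λ}. So FIRST(<D>) = {λ, t}.
FIRST(<L>): from <L>->s p we get {s}; from <L>->λ we get {λ}. So FIRST(<L>) = {λ, s}.
FIRST(<S>): from <S>-><D> q <L> <S> we get {q, t}; from <S>->λ we get {λ}. So FIRST(<S>) = {λ, q, t}.
FOLLOW(<S>) includes $ since <S> is the start symbol.
FOLLOW(<D>): in <S>-><D> q <L> <S>, <D> is followed by q <L> <S> with FIRST {q}. Thus FOLLOW(<D>) = {q}.
For <D> -> t t q q: FIRST(t t q q) = {t}, so it goes in M[<D>, t] for t ∈ {t}.
For <D> -> λ: FIRST(λ) = {λ}, so it goes in M[<D>, t] for t ∈ {}; since λ ∈ FIRST, also for every t ∈ FOLLOW(<D>) = {q}.

<D> -> λ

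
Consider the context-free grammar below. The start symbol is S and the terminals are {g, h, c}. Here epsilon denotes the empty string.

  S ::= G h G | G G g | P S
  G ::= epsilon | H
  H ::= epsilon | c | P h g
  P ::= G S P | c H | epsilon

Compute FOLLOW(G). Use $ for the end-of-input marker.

{$, c, g, h}

FIRST(S): from S::=G h G we get {c, g, h}; from S::=G G g we get {c, g, h}; from S::=P S we get {c, g, h}. So FIRST(S) = {c, g, h}.
FIRST(G): from G::=epsilon we get {epsilon}; from G::=H we get {epsilon, c, g, h}. So FIRST(G) = {epsilon, c, g, h}.
FIRST(P): from P::=G S P we get {c, g, h}; from P::=c H we get {c}; from P::=epsilon we get {epsilon}. So FIRST(P) = {epsilon, c, g, h}.
FIRST(H): from H::=epsilon we get {epsilon}; from H::=c we get {c}; from H::=P h g we get {c, g, h}. So FIRST(H) = {epsilon, c, g, h}.
FOLLOW(S) includes $ since S is the start symbol.
FOLLOW(P): in S::=P S, P is followed by S with FIRST {c, g, h}; in H::=P h g, P is followed by h g with FIRST {h}; in P::=G S P, the suffix after P is empty (adds nothing new). Thus FOLLOW(P) = {c, g, h}.
FOLLOW(S): in S::=P S, the suffix after S is empty (adds nothing new); in P::=G S P, S is followed by P with FIRST {epsilon, c, g, h}; in P::=G S P, the suffix after S is nullable, so FOLLOW(S) ⊇ FOLLOW(P) = {c, g, h}. Thus FOLLOW(S) = {$, c, g, h}.
FOLLOW(G): in S::=G h G (occurrence 1), G is followed by h G with FIRST {h}; in S::=G h G (occurrence 2), the suffix after G is empty, so FOLLOW(G) ⊇ FOLLOW(S) = {$, c, g, h}; in S::=G G g (occurrence 1), G is followed by G g with FIRST {c, g, h}; in S::=G G g (occurrence 2), G is followed by g with FIRST {g}; in P::=G S P, G is followed by S P with FIRST {c, g, h}. Thus FOLLOW(G) = {$, c, g, h}.
FOLLOW(H): in G::=H, the suffix after H is empty, so FOLLOW(H) ⊇ FOLLOW(G) = {$, c, g, h}; in P::=c H, the suffix after H is empty, so FOLLOW(H) ⊇ FOLLOW(P) = {c, g, h}. Thus FOLLOW(H) = {$, c, g, h}.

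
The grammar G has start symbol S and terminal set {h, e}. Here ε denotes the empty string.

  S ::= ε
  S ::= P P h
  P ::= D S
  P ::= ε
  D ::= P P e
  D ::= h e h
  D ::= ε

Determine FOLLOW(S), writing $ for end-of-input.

FIRST(S): from S::=ε we get {ε}; from S::=P P h we get {e, h}. So FIRST(S) = {ε, e, h}.
FIRST(P): from P::=D S we get {ε, e, h}; from P::=ε we get {ε}. So FIRST(P) = {ε, e, h}.
FIRST(D): from D::=P P e we get {e, h}; from D::=h e h we get {h}; from D::=ε we get {ε}. So FIRST(D) = {ε, e, h}.
FOLLOW(S) includes $ since S is the start symbol.
FOLLOW(P): in S::=P P h (occurrence 1), P is followed by P h with FIRST {e, h}; in S::=P P h (occurrence 2), P is followed by h with FIRST {h}; in D::=P P e (occurrence 1), P is followed by P e with FIRST {e, h}; in D::=P P e (occurrence 2), P is followed by e with FIRST {e}. Thus FOLLOW(P) = {e, h}.
FOLLOW(S): in P::=D S, the suffix after S is empty, so FOLLOW(S) ⊇ FOLLOW(P) = {e, h}. Thus FOLLOW(S) = {$, e, h}.
FOLLOW(D): in P::=D S, D is followed by S with FIRST {ε, e, h}; in P::=D S, the suffix after D is nullable, so FOLLOW(D) ⊇ FOLLOW(P) = {e, h}. Thus FOLLOW(D) = {e, h}.

{$, e, h}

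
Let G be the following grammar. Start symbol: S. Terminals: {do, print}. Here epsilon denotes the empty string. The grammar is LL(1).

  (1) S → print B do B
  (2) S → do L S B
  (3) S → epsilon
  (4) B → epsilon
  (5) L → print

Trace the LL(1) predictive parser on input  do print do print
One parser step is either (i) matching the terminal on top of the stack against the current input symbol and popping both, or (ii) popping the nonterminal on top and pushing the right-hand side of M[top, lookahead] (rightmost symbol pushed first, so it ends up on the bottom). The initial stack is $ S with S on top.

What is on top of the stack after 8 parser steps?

S

     Stack          Input                Action
  1  $ S            do print do print $  expand S → do L S B
  2  $ B S L do     do print do print $  match do
  3  $ B S L        print do print $     expand L → print
  4  $ B S print    print do print $     match print
  5  $ B S          do print $           expand S → do L S B
  6  $ B B S L do   do print $           match do
  7  $ B B S L      print $              expand L → print
  8  $ B B S print  print $              match print
Stack after step 8: $ B B S (top = S).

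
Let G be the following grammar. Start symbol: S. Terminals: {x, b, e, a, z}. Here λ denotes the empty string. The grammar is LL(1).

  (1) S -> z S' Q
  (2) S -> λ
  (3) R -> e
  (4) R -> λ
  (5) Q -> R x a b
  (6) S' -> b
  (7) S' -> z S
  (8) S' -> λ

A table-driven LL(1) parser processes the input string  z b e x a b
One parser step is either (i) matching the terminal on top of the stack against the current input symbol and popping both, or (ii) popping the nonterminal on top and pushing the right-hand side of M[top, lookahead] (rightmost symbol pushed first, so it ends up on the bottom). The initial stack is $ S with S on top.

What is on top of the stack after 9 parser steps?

b

     Stack      Input          Action
  1  $ S        z b e x a b $  expand S -> z S' Q
  2  $ Q S' z   z b e x a b $  match z
  3  $ Q S'     b e x a b $    expand S' -> b
  4  $ Q b      b e x a b $    match b
  5  $ Q        e x a b $      expand Q -> R x a b
  6  $ b a x R  e x a b $      expand R -> e
  7  $ b a x e  e x a b $      match e
  8  $ b a x    x a b $        match x
  9  $ b a      a b $          match a
Stack after step 9: $ b (top = b).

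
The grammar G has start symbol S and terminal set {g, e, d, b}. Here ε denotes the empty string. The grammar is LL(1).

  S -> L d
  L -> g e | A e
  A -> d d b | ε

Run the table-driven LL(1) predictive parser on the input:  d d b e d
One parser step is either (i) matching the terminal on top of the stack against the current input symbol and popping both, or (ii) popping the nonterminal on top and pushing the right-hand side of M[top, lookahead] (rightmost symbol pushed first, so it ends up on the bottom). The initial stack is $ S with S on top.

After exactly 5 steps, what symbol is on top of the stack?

b

step 1: stack=$ S  input=d d b e d $  — expand S -> L d
step 2: stack=$ d L  input=d d b e d $  — expand L -> A e
step 3: stack=$ d e A  input=d d b e d $  — expand A -> d d b
step 4: stack=$ d e b d d  input=d d b e d $  — match d
step 5: stack=$ d e b d  input=d b e d $  — match d
Stack after step 5: $ d e b (top = b).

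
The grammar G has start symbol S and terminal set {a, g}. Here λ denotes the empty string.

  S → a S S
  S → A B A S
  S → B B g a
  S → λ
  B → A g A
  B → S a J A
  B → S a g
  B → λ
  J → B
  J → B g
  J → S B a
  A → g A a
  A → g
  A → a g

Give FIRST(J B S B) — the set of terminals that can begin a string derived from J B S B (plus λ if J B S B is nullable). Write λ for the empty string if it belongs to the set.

FIRST(A) = {a, g}
FIRST(S) = {λ, a, g}  (via A B A S, B B g a)
FIRST(B) = {λ, a, g}  (via A g A, S a J A, S a g)
FIRST(J) = {λ, a, g}  (via B, B g, S B a)
FIRST(J B S B): take FIRST of each symbol in turn, carrying on past any symbol whose FIRST contains λ; result {λ, a, g}.

{λ, a, g}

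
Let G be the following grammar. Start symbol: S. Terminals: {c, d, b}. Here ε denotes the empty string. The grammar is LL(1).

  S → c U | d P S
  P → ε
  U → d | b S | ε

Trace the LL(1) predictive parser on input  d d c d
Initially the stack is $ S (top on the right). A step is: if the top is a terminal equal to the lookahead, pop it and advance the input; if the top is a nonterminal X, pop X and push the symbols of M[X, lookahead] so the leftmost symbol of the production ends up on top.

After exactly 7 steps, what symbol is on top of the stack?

step 1: stack=$ S  input=d d c d $  — expand S → d P S
step 2: stack=$ S P d  input=d d c d $  — match d
step 3: stack=$ S P  input=d c d $  — expand P → ε
step 4: stack=$ S  input=d c d $  — expand S → d P S
step 5: stack=$ S P d  input=d c d $  — match d
step 6: stack=$ S P  input=c d $  — expand P → ε
step 7: stack=$ S  input=c d $  — expand S → c U
Stack after step 7: $ U c (top = c).

c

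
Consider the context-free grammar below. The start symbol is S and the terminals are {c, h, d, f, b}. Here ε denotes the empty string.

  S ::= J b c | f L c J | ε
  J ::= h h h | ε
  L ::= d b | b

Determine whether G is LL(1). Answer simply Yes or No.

FIRST(S) = {ε, b, f, h}
FIRST(J) = {ε, h}
FIRST(L) = {b, d}
FOLLOW(S) = {$}
FOLLOW(J) = {$, b}
FOLLOW(L) = {c}
Each cell of M receives at most one production.

Yes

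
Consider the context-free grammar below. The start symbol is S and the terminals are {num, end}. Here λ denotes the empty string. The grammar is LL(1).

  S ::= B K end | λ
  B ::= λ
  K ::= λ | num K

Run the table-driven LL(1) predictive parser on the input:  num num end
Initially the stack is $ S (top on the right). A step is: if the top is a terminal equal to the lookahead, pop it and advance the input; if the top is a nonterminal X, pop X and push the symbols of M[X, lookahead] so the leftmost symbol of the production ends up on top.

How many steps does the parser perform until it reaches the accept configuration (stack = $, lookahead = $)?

     Stack        Input          Action
  1  $ S          num num end $  expand S ::= B K end
  2  $ end K B    num num end $  expand B ::= λ
  3  $ end K      num num end $  expand K ::= num K
  4  $ end K num  num num end $  match num
  5  $ end K      num end $      expand K ::= num K
  6  $ end K num  num end $      match num
  7  $ end K      end $          expand K ::= λ
  8  $ end        end $          match end
Accept reached after 8 steps.

8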